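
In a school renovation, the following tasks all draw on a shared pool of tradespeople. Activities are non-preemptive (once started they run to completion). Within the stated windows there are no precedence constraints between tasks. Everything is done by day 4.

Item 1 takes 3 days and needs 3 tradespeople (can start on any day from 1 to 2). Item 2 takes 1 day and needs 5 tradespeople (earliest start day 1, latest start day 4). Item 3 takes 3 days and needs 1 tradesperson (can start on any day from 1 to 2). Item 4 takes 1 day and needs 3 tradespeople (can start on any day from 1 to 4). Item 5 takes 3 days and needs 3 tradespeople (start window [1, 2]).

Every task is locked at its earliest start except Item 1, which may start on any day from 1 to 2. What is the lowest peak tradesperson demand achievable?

Item 1@1: d1:15  d2:7  d3:7  d4:0 → peak 15
Item 1@2: d1:12  d2:7  d3:7  d4:3 → peak 12
Best is Item 1@2, peak 12.

12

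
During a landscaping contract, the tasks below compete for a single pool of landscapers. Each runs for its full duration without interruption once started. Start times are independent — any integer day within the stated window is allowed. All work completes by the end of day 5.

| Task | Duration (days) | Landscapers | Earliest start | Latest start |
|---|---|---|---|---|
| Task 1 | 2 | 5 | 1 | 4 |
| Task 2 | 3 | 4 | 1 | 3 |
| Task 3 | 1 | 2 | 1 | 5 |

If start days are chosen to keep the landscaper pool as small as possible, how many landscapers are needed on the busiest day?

Early-start (Task 1@1, Task 2@1, Task 3@1) gives peak 11: d1:11  d2:9  d3:4  d4:0  d5:0.
Shift Task 2→3, Task 3→3.
Schedule Task 1@1, Task 2@3, Task 3@3: d1:5  d2:5  d3:6  d4:4  d5:4 — peak 6.

6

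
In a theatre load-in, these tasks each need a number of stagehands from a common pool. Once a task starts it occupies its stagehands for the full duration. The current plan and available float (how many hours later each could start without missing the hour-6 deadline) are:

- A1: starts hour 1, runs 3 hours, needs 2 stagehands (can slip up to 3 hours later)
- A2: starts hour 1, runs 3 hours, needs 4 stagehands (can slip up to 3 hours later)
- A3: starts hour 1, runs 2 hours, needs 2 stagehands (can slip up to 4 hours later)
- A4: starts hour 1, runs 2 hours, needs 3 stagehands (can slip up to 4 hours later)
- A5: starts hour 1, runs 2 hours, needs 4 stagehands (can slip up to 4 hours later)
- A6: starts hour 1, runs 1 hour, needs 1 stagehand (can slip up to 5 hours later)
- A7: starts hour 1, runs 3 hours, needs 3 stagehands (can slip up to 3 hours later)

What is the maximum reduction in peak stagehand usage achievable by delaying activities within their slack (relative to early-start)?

Early-start peak: h1:19  h2:18  h3:9  h4:0  h5:0  h6:0 ⇒ 19.
Leveled (A1@1, A2@4, A3@1, A4@3, A5@5, A6@1, A7@1): h1:8  h2:7  h3:8  h4:7  h5:8  h6:8 ⇒ 8.
Reduction 19 − 8 = 11.

11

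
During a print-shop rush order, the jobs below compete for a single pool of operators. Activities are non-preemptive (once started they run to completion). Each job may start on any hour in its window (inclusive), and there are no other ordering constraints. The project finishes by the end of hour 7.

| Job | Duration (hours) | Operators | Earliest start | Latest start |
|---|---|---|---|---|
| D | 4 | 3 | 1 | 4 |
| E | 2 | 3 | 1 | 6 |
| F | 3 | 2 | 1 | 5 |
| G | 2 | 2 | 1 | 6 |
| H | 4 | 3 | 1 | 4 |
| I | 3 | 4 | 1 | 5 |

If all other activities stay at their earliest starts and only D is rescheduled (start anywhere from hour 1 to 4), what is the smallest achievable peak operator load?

14

D@1: h1:17  h2:17  h3:12  h4:6  h5:0  h6:0  h7:0 → peak 17
D@2: h1:14  h2:17  h3:12  h4:6  h5:3  h6:0  h7:0 → peak 17
D@3: h1:14  h2:14  h3:12  h4:6  h5:3  h6:3  h7:0 → peak 14
D@4: h1:14  h2:14  h3:9  h4:6  h5:3  h6:3  h7:3 → peak 14
Best is D@3, peak 14.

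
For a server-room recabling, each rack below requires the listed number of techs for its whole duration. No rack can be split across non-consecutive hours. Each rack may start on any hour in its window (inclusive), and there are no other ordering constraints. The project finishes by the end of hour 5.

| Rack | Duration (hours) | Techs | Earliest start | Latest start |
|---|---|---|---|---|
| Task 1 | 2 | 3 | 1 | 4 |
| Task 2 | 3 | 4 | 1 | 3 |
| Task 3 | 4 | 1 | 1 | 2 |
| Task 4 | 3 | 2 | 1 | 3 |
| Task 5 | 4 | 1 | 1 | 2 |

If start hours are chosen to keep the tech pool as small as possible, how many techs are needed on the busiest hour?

8

Early-start (Task 1@1, Task 2@1, Task 3@1, Task 4@1, Task 5@1) gives peak 11: h1:11  h2:11  h3:8  h4:2  h5:0.
Shift Task 2→3.
Schedule Task 1@1, Task 2@3, Task 3@1, Task 4@1, Task 5@1: h1:7  h2:7  h3:8  h4:6  h5:4 — peak 8.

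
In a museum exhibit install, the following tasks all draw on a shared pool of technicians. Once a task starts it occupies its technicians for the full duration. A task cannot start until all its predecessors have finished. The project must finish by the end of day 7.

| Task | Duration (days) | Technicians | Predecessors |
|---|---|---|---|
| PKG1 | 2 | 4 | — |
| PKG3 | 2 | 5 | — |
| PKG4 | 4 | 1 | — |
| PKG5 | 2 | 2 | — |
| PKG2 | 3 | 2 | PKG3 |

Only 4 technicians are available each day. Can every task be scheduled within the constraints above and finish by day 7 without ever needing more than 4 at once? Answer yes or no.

Total technician-days = 32; over 7 days the average is 32/7 > 4, so some day must exceed 4.

no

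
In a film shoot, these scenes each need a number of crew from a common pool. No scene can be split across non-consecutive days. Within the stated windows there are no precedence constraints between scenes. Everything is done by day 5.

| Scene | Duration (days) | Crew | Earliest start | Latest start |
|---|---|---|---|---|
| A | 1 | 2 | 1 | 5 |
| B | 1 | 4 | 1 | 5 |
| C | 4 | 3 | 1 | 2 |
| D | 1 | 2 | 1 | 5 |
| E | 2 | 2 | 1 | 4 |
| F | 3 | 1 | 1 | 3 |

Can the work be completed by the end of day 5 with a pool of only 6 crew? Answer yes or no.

yes

Schedule A@1, B@1, C@2, D@2, E@3, F@2: d1:6  d2:6  d3:6  d4:6  d5:3 — peak 6 ≤ 6.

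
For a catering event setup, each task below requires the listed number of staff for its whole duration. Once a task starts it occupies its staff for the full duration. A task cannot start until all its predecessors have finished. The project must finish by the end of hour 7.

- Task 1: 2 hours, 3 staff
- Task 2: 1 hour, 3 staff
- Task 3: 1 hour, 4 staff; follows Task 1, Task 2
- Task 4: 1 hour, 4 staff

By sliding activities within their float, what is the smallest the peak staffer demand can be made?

4

Early-start (Task 1@1, Task 2@1, Task 3@3, Task 4@1) gives peak 10: h1:10  h2:3  h3:4  h4:0  h5:0  h6:0  h7:0.
Shift Task 2→3, Task 3→4, Task 4→5.
Schedule Task 1@1, Task 2@3, Task 3@4, Task 4@5: h1:3  h2:3  h3:3  h4:4  h5:4  h6:0  h7:0 — peak 4.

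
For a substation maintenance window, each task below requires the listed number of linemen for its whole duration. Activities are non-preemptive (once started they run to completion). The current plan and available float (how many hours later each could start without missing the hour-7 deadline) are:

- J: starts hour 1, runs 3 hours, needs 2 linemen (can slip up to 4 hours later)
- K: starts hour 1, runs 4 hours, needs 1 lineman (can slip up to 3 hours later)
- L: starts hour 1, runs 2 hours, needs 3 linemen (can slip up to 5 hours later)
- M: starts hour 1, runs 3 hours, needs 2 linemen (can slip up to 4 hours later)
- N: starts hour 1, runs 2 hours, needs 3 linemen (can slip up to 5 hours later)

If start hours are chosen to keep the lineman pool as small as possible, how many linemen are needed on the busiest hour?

Early-start (J@1, K@1, L@1, M@1, N@1) gives peak 11: h1:11  h2:11  h3:5  h4:1  h5:0  h6:0  h7:0.
Shift K→4, L→4, N→6.
Schedule J@1, K@4, L@4, M@1, N@6: h1:4  h2:4  h3:4  h4:4  h5:4  h6:4  h7:4 — peak 4.
Total lineman-hours = 28 over 7 hours ⇒ peak ≥ ⌈28/7⌉ = 4, so 4 is optimal.

4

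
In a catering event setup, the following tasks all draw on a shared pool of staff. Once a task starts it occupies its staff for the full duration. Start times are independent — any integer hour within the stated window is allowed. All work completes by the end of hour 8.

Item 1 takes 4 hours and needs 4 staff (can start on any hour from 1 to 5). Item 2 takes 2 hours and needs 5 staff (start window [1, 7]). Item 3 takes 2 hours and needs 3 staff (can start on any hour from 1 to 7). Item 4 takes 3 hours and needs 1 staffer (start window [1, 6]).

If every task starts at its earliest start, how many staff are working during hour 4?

4

At early start, hour 4 has: Item 1.
Demand: 4 = 4.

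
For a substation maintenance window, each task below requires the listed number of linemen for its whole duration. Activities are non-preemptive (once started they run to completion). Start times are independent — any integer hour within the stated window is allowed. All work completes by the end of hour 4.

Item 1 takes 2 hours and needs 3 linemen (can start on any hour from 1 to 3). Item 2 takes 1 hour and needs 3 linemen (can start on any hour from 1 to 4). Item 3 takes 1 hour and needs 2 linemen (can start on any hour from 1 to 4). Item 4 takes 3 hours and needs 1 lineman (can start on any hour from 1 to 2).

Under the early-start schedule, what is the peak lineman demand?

9

Early-start schedule: Item 1@1, Item 2@1, Item 3@1, Item 4@1.
Load per hour: hour 1: 9, hour 2: 4, hour 3: 1, hour 4: 0.
Peak is 9.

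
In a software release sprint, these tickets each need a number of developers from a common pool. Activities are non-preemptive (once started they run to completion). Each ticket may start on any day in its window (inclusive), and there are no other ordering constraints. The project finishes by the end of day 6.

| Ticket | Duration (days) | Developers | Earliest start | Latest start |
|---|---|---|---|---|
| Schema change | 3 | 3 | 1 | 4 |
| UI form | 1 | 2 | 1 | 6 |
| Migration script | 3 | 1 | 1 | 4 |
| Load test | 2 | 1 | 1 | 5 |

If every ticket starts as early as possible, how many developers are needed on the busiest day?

Early-start schedule: Schema change@1, UI form@1, Migration script@1, Load test@1.
Load per day: day 1: 7, day 2: 5, day 3: 4, day 4: 0, day 5: 0, day 6: 0.
Peak is 7.

7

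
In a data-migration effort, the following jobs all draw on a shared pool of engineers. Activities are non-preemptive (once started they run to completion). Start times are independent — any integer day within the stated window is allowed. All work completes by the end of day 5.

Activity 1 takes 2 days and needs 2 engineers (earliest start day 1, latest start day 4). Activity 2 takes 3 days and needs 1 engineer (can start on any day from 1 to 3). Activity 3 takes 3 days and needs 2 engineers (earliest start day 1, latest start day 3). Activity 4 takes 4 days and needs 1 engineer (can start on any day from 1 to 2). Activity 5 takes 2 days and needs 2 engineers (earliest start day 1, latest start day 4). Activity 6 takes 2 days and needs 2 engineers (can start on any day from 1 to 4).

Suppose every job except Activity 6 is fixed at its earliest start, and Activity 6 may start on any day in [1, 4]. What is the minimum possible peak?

8

Activity 6@1: d1:10  d2:10  d3:4  d4:1  d5:0 → peak 10
Activity 6@2: d1:8  d2:10  d3:6  d4:1  d5:0 → peak 10
Activity 6@3: d1:8  d2:8  d3:6  d4:3  d5:0 → peak 8
Activity 6@4: d1:8  d2:8  d3:4  d4:3  d5:2 → peak 8
Best is Activity 6@3, peak 8.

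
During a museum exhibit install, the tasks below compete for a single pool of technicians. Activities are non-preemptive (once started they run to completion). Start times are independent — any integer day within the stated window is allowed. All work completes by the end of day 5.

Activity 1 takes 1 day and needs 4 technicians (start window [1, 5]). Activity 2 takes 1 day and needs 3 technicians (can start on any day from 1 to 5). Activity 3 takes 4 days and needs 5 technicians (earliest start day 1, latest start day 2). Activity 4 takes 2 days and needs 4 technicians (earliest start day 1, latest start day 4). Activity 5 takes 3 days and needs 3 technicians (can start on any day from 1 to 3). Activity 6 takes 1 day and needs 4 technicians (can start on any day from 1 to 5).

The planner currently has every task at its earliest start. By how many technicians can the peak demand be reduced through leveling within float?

12

Early-start peak: d1:23  d2:12  d3:8  d4:5  d5:0 ⇒ 23.
Leveled (Activity 1@1, Activity 2@2, Activity 3@2, Activity 4@4, Activity 5@1, Activity 6@1): d1:11  d2:11  d3:8  d4:9  d5:9 ⇒ 11.
Reduction 23 − 11 = 12.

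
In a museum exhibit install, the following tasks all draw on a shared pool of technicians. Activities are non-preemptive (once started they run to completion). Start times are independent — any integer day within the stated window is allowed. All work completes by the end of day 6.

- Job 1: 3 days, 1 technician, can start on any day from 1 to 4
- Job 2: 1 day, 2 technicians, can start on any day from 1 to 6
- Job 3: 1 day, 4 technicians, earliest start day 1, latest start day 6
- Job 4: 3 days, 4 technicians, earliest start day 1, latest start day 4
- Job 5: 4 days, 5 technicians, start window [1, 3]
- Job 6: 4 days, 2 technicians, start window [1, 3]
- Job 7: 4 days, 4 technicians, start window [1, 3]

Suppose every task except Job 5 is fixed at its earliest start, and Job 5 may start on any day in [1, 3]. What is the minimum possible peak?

Job 5@1: d1:22  d2:16  d3:16  d4:11  d5:0  d6:0 → peak 22
Job 5@2: d1:17  d2:16  d3:16  d4:11  d5:5  d6:0 → peak 17
Job 5@3: d1:17  d2:11  d3:16  d4:11  d5:5  d6:5 → peak 17
Best is Job 5@2, peak 17.

17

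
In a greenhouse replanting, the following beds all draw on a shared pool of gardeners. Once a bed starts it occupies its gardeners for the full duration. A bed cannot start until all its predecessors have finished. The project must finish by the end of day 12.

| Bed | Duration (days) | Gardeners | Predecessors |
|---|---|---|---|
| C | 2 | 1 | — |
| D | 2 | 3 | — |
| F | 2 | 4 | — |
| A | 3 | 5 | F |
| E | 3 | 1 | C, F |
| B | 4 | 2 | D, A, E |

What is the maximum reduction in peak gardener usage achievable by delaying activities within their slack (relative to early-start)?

Early-start peak: d1:8  d2:8  d3:6  d4:6  d5:6  d6:2  d7:2  d8:2  d9:2  d10:0  d11:0  d12:0 ⇒ 8.
Leveled (C@1, D@3, F@1, A@6, E@3, B@9): d1:5  d2:5  d3:4  d4:4  d5:1  d6:5  d7:5  d8:5  d9:2  d10:2  d11:2  d12:2 ⇒ 5.
Reduction 8 − 5 = 3.

3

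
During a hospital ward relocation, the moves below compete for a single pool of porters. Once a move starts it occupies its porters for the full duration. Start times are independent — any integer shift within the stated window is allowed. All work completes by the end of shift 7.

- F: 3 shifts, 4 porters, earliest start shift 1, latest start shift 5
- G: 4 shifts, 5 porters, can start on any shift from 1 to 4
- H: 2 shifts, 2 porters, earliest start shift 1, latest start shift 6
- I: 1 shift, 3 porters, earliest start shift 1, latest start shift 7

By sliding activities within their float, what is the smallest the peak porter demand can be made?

7

Early-start (F@1, G@1, H@1, I@1) gives peak 14: s1:14  s2:11  s3:9  s4:5  s5:0  s6:0  s7:0.
Shift G→4, I→3.
Schedule F@1, G@4, H@1, I@3: s1:6  s2:6  s3:7  s4:5  s5:5  s6:5  s7:5 — peak 7.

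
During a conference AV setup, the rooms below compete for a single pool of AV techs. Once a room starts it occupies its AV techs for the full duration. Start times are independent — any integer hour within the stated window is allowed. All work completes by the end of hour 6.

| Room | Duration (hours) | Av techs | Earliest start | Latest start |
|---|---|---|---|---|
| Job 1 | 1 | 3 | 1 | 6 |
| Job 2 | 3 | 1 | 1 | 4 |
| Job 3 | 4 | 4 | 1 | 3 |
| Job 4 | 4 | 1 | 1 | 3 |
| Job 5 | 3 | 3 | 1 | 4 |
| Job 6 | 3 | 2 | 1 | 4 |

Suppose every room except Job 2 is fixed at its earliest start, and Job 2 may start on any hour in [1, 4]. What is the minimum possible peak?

13

Job 2@1: h1:14  h2:11  h3:11  h4:5  h5:0  h6:0 → peak 14
Job 2@2: h1:13  h2:11  h3:11  h4:6  h5:0  h6:0 → peak 13
Job 2@3: h1:13  h2:10  h3:11  h4:6  h5:1  h6:0 → peak 13
Job 2@4: h1:13  h2:10  h3:10  h4:6  h5:1  h6:1 → peak 13
Best is Job 2@2, peak 13.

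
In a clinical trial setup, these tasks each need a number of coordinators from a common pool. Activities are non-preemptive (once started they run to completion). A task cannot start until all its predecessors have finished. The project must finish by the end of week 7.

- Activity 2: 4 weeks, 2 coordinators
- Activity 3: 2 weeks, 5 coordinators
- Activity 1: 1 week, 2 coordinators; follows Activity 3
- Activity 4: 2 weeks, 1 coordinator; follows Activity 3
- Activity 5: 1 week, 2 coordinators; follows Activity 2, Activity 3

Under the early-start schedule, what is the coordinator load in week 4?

3

At early start, week 4 has: Activity 2, Activity 4.
Demand: 2 + 1 = 3.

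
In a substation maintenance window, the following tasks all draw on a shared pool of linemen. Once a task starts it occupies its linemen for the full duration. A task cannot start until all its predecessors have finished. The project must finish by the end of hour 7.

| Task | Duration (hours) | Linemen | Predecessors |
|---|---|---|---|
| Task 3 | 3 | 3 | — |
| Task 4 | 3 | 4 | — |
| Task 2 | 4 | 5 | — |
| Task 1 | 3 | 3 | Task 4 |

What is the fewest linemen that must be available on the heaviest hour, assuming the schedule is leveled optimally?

8

Early-start (Task 3@1, Task 4@1, Task 2@1, Task 1@4) gives peak 12: h1:12  h2:12  h3:12  h4:8  h5:3  h6:3  h7:0.
Shift Task 2→4.
Schedule Task 3@1, Task 4@1, Task 2@4, Task 1@4: h1:7  h2:7  h3:7  h4:8  h5:8  h6:8  h7:5 — peak 8.
Total lineman-hours = 50 over 7 hours ⇒ peak ≥ ⌈50/7⌉ = 8, so 8 is optimal.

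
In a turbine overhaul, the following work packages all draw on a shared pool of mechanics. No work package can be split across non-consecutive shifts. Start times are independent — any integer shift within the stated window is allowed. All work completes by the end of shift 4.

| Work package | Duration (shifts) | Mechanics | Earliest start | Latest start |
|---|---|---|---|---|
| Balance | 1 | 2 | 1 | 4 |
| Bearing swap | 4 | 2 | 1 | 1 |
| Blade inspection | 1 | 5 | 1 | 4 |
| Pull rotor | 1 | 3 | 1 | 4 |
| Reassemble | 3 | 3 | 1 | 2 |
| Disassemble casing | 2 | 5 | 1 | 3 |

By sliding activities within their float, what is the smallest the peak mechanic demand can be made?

10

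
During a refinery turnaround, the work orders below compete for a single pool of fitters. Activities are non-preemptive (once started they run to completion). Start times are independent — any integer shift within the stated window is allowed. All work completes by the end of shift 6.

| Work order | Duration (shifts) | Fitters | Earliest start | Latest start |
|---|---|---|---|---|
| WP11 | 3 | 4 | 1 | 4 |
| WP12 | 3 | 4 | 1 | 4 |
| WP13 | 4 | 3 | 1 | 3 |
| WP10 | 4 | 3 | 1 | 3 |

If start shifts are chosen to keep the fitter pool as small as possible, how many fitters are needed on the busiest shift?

10

Early-start (WP11@1, WP12@1, WP13@1, WP10@1) gives peak 14: s1:14  s2:14  s3:14  s4:6  s5:0  s6:0.
Shift WP12→4.
Schedule WP11@1, WP12@4, WP13@1, WP10@1: s1:10  s2:10  s3:10  s4:10  s5:4  s6:4 — peak 10.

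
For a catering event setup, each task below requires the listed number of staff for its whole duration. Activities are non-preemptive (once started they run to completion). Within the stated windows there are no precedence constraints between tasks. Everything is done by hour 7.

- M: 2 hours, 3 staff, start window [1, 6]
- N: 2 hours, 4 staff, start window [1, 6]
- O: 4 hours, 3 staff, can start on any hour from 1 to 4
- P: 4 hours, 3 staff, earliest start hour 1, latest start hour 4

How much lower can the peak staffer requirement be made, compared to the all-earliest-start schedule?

Early-start peak: h1:13  h2:13  h3:6  h4:6  h5:0  h6:0  h7:0 ⇒ 13.
Leveled (M@1, N@1, O@3, P@3): h1:7  h2:7  h3:6  h4:6  h5:6  h6:6  h7:0 ⇒ 7.
Reduction 13 − 7 = 6.

6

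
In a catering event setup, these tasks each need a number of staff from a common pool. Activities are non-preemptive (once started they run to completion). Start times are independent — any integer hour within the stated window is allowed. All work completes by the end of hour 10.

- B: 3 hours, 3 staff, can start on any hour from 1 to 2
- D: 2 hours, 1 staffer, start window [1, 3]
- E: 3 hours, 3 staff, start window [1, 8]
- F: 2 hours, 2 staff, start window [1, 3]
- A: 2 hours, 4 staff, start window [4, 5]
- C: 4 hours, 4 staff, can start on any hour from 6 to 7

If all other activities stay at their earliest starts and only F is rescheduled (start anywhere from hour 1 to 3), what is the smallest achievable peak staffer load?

F@1: h1:9  h2:9  h3:6  h4:4  h5:4  h6:4  h7:4  h8:4  h9:4  h10:0 → peak 9
F@2: h1:7  h2:9  h3:8  h4:4  h5:4  h6:4  h7:4  h8:4  h9:4  h10:0 → peak 9
F@3: h1:7  h2:7  h3:8  h4:6  h5:4  h6:4  h7:4  h8:4  h9:4  h10:0 → peak 8
Best is F@3, peak 8.

8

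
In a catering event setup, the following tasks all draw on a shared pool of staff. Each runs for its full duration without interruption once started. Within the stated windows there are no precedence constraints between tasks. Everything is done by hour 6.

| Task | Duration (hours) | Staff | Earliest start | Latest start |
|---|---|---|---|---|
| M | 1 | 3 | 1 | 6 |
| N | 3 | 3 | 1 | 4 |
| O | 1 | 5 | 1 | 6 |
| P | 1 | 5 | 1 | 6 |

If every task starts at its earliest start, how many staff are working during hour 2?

At early start, hour 2 has: N.
Demand: 3 = 3.

3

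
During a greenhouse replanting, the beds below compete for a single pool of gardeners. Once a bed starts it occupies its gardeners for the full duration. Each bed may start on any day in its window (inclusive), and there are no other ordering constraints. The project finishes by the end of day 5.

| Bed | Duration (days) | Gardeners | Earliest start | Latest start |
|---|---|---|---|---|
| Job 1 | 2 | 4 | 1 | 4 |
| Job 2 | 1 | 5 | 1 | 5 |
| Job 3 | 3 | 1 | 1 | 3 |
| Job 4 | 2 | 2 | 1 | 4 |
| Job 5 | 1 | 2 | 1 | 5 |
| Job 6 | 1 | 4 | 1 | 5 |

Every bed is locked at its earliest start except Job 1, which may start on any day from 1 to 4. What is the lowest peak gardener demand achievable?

14

Job 1@1: d1:18  d2:7  d3:1  d4:0  d5:0 → peak 18
Job 1@2: d1:14  d2:7  d3:5  d4:0  d5:0 → peak 14
Job 1@3: d1:14  d2:3  d3:5  d4:4  d5:0 → peak 14
Job 1@4: d1:14  d2:3  d3:1  d4:4  d5:4 → peak 14
Best is Job 1@2, peak 14.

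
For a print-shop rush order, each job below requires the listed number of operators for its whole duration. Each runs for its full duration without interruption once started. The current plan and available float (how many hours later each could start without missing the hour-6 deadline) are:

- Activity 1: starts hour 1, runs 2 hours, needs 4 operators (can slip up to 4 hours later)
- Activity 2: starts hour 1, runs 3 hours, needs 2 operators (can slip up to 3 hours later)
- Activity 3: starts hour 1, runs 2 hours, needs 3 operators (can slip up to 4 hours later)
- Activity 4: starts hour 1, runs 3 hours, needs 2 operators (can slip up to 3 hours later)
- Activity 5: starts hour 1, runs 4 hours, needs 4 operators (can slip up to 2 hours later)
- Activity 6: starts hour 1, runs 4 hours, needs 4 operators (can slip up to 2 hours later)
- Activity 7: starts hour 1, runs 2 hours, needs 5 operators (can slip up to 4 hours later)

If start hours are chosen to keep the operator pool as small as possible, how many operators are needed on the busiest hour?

12

Early-start (Activity 1@1, Activity 2@1, Activity 3@1, Activity 4@1, Activity 5@1, Activity 6@1, Activity 7@1) gives peak 24: h1:24  h2:24  h3:12  h4:8  h5:0  h6:0.
Shift Activity 3→4, Activity 6→3, Activity 7→5.
Schedule Activity 1@1, Activity 2@1, Activity 3@4, Activity 4@1, Activity 5@1, Activity 6@3, Activity 7@5: h1:12  h2:12  h3:12  h4:11  h5:12  h6:9 — peak 12.
Total operator-hours = 68 over 6 hours ⇒ peak ≥ ⌈68/6⌉ = 12, so 12 is optimal.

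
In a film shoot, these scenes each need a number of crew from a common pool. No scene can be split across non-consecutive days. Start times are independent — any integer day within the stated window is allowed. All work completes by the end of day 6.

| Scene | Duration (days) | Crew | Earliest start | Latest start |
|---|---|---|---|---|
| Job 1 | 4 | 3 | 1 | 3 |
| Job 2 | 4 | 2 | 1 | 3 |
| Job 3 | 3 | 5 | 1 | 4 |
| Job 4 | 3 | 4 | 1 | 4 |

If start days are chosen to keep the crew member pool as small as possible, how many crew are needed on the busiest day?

Early-start (Job 1@1, Job 2@1, Job 3@1, Job 4@1) gives peak 14: d1:14  d2:14  d3:14  d4:5  d5:0  d6:0.
Shift Job 4→4.
Schedule Job 1@1, Job 2@1, Job 3@1, Job 4@4: d1:10  d2:10  d3:10  d4:9  d5:4  d6:4 — peak 10.

10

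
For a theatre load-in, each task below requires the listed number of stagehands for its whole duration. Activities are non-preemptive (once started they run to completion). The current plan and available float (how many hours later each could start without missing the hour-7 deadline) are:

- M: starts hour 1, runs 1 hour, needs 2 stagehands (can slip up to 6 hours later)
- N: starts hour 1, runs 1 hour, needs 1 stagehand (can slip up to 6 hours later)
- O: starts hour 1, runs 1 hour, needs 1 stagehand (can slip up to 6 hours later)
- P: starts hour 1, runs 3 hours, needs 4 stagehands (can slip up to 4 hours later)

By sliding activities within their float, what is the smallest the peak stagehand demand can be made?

4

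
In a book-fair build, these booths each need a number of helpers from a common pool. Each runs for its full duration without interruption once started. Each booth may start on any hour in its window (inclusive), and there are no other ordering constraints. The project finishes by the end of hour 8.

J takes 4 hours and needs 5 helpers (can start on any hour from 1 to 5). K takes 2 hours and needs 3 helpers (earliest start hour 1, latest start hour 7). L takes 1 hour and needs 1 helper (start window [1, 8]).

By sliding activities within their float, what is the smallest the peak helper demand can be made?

5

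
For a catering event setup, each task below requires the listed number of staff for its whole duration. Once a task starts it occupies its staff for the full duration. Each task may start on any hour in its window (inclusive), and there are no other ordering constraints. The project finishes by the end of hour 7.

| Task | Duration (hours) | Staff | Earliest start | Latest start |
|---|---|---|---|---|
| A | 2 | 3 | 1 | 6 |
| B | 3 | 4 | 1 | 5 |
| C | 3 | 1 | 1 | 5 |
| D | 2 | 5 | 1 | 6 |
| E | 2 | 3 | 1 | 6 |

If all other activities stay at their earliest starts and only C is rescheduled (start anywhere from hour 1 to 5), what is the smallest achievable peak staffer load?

15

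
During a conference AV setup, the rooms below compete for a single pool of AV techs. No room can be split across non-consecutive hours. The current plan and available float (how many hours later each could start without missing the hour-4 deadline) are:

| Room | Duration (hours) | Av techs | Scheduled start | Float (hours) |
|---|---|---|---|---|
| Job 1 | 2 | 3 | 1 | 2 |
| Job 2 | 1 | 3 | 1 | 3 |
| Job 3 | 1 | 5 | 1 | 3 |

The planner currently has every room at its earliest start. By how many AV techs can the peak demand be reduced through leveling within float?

6

Early-start peak: h1:11  h2:3  h3:0  h4:0 ⇒ 11.
Leveled (Job 1@1, Job 2@3, Job 3@4): h1:3  h2:3  h3:3  h4:5 ⇒ 5.
Reduction 11 − 5 = 6.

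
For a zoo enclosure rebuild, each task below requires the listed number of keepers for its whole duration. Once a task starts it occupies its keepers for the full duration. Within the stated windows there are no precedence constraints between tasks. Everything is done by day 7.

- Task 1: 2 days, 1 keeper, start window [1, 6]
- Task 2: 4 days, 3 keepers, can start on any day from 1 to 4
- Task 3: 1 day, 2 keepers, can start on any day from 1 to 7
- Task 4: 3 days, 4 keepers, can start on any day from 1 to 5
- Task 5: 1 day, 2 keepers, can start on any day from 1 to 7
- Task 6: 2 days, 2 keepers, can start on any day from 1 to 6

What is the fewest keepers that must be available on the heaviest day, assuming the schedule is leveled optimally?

Early-start (Task 1@1, Task 2@1, Task 3@1, Task 4@1, Task 5@1, Task 6@1) gives peak 14: d1:14  d2:10  d3:7  d4:3  d5:0  d6:0  d7:0.
Shift Task 2→4, Task 3→4, Task 5→5, Task 6→6.
Schedule Task 1@1, Task 2@4, Task 3@4, Task 4@1, Task 5@5, Task 6@6: d1:5  d2:5  d3:4  d4:5  d5:5  d6:5  d7:5 — peak 5.
Total keeper-days = 34 over 7 days ⇒ peak ≥ ⌈34/7⌉ = 5, so 5 is optimal.

5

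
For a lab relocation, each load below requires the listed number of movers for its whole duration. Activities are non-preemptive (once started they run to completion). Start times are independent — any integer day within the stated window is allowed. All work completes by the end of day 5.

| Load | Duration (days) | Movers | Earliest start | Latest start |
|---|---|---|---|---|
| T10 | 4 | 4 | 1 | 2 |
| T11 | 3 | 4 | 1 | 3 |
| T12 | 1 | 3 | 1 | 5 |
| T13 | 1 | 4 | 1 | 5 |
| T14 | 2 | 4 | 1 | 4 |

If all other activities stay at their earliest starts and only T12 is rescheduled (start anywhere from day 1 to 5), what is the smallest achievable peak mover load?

T12@1: d1:19  d2:12  d3:8  d4:4  d5:0 → peak 19
T12@2: d1:16  d2:15  d3:8  d4:4  d5:0 → peak 16
T12@3: d1:16  d2:12  d3:11  d4:4  d5:0 → peak 16
T12@4: d1:16  d2:12  d3:8  d4:7  d5:0 → peak 16
T12@5: d1:16  d2:12  d3:8  d4:4  d5:3 → peak 16
Best is T12@2, peak 16.

16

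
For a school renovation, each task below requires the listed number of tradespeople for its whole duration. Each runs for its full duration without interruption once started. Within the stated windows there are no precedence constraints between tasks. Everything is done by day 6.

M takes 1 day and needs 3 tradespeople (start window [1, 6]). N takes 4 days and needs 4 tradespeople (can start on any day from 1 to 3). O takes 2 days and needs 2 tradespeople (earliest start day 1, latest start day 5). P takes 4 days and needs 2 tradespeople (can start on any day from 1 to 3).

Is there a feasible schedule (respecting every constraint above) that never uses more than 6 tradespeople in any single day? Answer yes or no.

Schedule M@1, N@2, O@1, P@3: d1:5  d2:6  d3:6  d4:6  d5:6  d6:2 — peak 6 ≤ 6.

yes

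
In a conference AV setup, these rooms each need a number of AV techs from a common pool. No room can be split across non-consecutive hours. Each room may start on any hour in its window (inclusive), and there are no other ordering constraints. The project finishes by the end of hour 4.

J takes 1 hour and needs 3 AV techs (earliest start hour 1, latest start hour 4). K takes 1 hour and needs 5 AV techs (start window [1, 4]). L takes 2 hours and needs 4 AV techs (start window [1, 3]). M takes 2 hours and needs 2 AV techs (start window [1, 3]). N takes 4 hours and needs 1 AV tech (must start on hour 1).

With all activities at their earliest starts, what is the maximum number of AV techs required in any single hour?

15

Early-start schedule: J@1, K@1, L@1, M@1, N@1.
Load per hour: hour 1: 15, hour 2: 7, hour 3: 1, hour 4: 1.
Peak is 15.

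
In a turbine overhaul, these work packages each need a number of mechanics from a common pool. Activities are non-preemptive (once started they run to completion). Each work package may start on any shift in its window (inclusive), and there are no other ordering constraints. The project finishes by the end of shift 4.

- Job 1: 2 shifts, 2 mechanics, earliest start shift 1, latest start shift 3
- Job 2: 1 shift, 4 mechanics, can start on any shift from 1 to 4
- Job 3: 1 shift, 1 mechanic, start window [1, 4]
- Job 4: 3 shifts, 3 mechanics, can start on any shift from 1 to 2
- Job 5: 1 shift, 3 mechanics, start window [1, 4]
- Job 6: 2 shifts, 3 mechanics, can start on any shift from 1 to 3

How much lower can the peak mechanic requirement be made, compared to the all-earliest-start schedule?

8

Early-start peak: s1:16  s2:8  s3:3  s4:0 ⇒ 16.
Leveled (Job 1@1, Job 2@1, Job 3@1, Job 4@2, Job 5@2, Job 6@3): s1:7  s2:8  s3:6  s4:6 ⇒ 8.
Reduction 16 − 8 = 8.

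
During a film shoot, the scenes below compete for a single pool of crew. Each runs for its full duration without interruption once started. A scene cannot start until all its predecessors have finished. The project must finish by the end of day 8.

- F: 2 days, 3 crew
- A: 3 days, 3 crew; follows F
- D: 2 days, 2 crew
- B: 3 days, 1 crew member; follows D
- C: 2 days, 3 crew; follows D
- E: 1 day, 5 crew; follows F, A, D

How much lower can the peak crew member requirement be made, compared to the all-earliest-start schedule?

2

Early-start peak: d1:5  d2:5  d3:7  d4:7  d5:4  d6:5  d7:0  d8:0 ⇒ 7.
Leveled (F@1, A@3, D@1, B@3, C@6, E@8): d1:5  d2:5  d3:4  d4:4  d5:4  d6:3  d7:3  d8:5 ⇒ 5.
Reduction 7 − 5 = 2.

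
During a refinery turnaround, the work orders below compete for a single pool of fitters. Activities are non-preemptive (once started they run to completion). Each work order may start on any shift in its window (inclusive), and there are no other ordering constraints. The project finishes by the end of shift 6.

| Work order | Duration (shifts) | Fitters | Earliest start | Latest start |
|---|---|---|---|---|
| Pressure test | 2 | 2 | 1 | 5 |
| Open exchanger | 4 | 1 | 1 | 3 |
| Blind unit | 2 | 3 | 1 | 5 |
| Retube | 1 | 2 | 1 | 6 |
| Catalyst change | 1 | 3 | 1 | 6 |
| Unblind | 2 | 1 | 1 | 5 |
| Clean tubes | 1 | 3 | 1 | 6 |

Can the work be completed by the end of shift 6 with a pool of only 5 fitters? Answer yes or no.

yes

Schedule Pressure test@1, Open exchanger@1, Blind unit@3, Retube@1, Catalyst change@5, Unblind@2, Clean tubes@6: s1:5  s2:4  s3:5  s4:4  s5:3  s6:3 — peak 5 ≤ 5.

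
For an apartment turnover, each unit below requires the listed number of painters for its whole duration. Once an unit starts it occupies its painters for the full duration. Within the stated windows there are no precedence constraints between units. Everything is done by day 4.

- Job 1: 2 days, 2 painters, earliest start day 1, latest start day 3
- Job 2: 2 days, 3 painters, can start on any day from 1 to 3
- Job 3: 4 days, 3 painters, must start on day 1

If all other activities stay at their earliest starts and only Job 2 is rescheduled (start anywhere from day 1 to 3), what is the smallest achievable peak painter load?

Job 2@1: d1:8  d2:8  d3:3  d4:3 → peak 8
Job 2@2: d1:5  d2:8  d3:6  d4:3 → peak 8
Job 2@3: d1:5  d2:5  d3:6  d4:6 → peak 6
Best is Job 2@3, peak 6.

6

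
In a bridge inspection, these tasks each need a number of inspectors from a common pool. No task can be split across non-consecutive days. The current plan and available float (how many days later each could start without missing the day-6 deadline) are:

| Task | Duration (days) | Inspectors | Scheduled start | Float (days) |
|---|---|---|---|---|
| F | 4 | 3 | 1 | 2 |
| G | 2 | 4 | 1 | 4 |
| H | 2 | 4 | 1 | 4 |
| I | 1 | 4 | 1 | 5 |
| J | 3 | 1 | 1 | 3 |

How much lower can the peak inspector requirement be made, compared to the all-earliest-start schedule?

Early-start peak: d1:16  d2:12  d3:4  d4:3  d5:0  d6:0 ⇒ 16.
Leveled (F@1, G@1, H@5, I@3, J@4): d1:7  d2:7  d3:7  d4:4  d5:5  d6:5 ⇒ 7.
Reduction 16 − 7 = 9.

9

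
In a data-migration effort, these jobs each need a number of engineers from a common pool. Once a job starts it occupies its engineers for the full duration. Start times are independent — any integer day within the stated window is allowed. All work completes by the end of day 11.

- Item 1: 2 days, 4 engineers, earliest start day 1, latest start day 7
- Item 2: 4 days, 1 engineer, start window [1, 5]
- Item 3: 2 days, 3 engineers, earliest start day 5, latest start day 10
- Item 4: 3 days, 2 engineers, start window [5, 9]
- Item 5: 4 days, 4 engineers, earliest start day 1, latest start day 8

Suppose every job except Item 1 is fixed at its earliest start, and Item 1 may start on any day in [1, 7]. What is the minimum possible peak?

Item 1@1: d1:9  d2:9  d3:5  d4:5  d5:5  d6:5  d7:2  d8:0  d9:0  d10:0  d11:0 → peak 9
Item 1@2: d1:5  d2:9  d3:9  d4:5  d5:5  d6:5  d7:2  d8:0  d9:0  d10:0  d11:0 → peak 9
Item 1@3: d1:5  d2:5  d3:9  d4:9  d5:5  d6:5  d7:2  d8:0  d9:0  d10:0  d11:0 → peak 9
Item 1@4: d1:5  d2:5  d3:5  d4:9  d5:9  d6:5  d7:2  d8:0  d9:0  d10:0  d11:0 → peak 9
Item 1@5: d1:5  d2:5  d3:5  d4:5  d5:9  d6:9  d7:2  d8:0  d9:0  d10:0  d11:0 → peak 9
Item 1@6: d1:5  d2:5  d3:5  d4:5  d5:5  d6:9  d7:6  d8:0  d9:0  d10:0  d11:0 → peak 9
Item 1@7: d1:5  d2:5  d3:5  d4:5  d5:5  d6:5  d7:6  d8:4  d9:0  d10:0  d11:0 → peak 6
Best is Item 1@7, peak 6.

6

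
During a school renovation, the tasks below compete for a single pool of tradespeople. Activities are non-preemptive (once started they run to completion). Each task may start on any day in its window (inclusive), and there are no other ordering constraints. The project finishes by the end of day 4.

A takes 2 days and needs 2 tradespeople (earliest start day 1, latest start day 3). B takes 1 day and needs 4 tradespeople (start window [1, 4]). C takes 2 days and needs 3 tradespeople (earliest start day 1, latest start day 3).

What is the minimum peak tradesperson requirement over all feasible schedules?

5

Early-start (A@1, B@1, C@1) gives peak 9: d1:9  d2:5  d3:0  d4:0.
Shift B→3.
Schedule A@1, B@3, C@1: d1:5  d2:5  d3:4  d4:0 — peak 5.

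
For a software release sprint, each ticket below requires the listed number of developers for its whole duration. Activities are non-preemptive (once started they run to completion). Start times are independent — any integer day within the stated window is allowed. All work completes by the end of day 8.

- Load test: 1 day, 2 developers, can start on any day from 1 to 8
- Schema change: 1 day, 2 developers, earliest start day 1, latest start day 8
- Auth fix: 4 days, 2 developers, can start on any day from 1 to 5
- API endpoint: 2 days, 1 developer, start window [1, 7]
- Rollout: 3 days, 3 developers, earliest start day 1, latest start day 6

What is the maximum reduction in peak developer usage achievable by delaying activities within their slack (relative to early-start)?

Early-start peak: d1:10  d2:6  d3:5  d4:2  d5:0  d6:0  d7:0  d8:0 ⇒ 10.
Leveled (Load test@1, Schema change@1, Auth fix@2, API endpoint@2, Rollout@6): d1:4  d2:3  d3:3  d4:2  d5:2  d6:3  d7:3  d8:3 ⇒ 4.
Reduction 10 − 4 = 6.

6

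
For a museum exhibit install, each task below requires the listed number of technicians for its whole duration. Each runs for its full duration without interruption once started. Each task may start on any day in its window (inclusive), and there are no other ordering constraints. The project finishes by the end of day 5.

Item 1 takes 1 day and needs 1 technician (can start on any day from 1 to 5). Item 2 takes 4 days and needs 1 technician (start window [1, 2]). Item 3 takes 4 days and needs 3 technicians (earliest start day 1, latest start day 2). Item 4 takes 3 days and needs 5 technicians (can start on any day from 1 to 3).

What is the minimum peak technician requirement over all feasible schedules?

9

Early-start (Item 1@1, Item 2@1, Item 3@1, Item 4@1) gives peak 10: d1:10  d2:9  d3:9  d4:4  d5:0.
Shift Item 4→2.
Schedule Item 1@1, Item 2@1, Item 3@1, Item 4@2: d1:5  d2:9  d3:9  d4:9  d5:0 — peak 9.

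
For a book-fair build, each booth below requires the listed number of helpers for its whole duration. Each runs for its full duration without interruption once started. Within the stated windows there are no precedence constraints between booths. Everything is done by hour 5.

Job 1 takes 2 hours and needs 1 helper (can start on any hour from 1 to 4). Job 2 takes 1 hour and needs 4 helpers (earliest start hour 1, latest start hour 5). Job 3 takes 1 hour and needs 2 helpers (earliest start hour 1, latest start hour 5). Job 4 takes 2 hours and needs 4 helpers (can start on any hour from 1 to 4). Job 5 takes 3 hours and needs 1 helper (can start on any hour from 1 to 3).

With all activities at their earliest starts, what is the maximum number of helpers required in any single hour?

Early-start schedule: Job 1@1, Job 2@1, Job 3@1, Job 4@1, Job 5@1.
Load per hour: hour 1: 12, hour 2: 6, hour 3: 1, hour 4: 0, hour 5: 0.
Peak is 12.

12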